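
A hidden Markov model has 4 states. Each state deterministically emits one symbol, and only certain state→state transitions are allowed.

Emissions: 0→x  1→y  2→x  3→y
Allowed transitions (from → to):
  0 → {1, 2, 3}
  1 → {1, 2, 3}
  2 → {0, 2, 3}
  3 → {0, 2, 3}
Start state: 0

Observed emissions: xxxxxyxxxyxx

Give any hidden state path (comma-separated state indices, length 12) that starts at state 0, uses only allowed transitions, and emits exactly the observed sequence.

0,2,2,0,2,3,2,2,0,1,2,0

  t0 'x' -> {0,2}, take 0 (start)
  t1 'x' -> {0,2}, take 2 (0->2 ok)
  t2 'x' -> {0,2}, take 2 (2->2 ok)
  t3 'x' -> {0,2}, take 0 (2->0 ok)
  t4 'x' -> {0,2}, take 2 (0->2 ok)
  t5 'y' -> {1,3}, take 3 (2->3 ok)
  t6 'x' -> {0,2}, take 2 (3->2 ok)
  t7 'x' -> {0,2}, take 2 (2->2 ok)
  t8 'x' -> {0,2}, take 0 (2->0 ok)
  t9 'y' -> {1,3}, take 1 (0->1 ok)
  t10 'x' -> {0,2}, take 2 (1->2 ok)
  t11 'x' -> {0,2}, take 0 (2->0 ok)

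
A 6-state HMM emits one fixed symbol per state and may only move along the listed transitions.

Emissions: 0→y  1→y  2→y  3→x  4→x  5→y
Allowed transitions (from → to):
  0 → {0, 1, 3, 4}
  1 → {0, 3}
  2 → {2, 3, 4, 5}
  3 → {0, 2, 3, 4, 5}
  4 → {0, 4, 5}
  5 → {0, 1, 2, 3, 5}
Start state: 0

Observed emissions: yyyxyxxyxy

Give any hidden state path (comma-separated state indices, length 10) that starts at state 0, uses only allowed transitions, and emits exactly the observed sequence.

  t0 'y' -> {0,1,2,5}, take 0 (start)
  t1 'y' -> {0,1,2,5}, take 0 (0->0 ok)
  t2 'y' -> {0,1,2,5}, take 0 (0->0 ok)
  t3 'x' -> {3,4}, take 3 (0->3 ok)
  t4 'y' -> {0,1,2,5}, take 2 (3->2 ok)
  t5 'x' -> {3,4}, take 3 (2->3 ok)
  t6 'x' -> {3,4}, take 3 (3->3 ok)
  t7 'y' -> {0,1,2,5}, take 0 (3->0 ok)
  t8 'x' -> {3,4}, take 3 (0->3 ok)
  t9 'y' -> {0,1,2,5}, take 0 (3->0 ok)

0,0,0,3,2,3,3,0,3,0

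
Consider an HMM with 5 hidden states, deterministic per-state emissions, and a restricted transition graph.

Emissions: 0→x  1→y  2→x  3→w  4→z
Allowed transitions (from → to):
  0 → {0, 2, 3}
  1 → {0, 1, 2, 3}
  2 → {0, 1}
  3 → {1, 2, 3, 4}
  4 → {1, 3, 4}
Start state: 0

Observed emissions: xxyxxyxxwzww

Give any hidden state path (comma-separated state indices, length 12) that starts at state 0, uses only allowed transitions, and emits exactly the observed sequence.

0,2,1,0,2,1,2,0,3,4,3,3

  [0] x  {0,2}  => 0  start
  [1] x  {0,2}  => 2  0->2 ok
  [2] y  {1}  => 1  2->1 ok
  [3] x  {0,2}  => 0  1->0 ok
  [4] x  {0,2}  => 2  0->2 ok
  [5] y  {1}  => 1  2->1 ok
  [6] x  {0,2}  => 2  1->2 ok
  [7] x  {0,2}  => 0  2->0 ok
  [8] w  {3}  => 3  0->3 ok
  [9] z  {4}  => 4  3->4 ok
  [10] w  {3}  => 3  4->3 ok
  [11] w  {3}  => 3  3->3 ok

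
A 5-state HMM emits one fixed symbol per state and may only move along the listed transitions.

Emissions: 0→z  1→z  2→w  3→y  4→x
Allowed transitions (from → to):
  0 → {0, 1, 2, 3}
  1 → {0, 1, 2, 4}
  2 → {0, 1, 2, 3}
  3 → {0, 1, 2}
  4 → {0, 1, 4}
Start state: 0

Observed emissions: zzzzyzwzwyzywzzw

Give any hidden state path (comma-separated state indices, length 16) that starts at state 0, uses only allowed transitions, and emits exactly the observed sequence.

  [0] z  {0,1}  => 0  start
  [1] z  {0,1}  => 1  0->1 ok
  [2] z  {0,1}  => 0  1->0 ok
  [3] z  {0,1}  => 0  0->0 ok
  [4] y  {3}  => 3  0->3 ok
  [5] z  {0,1}  => 1  3->1 ok
  [6] w  {2}  => 2  1->2 ok
  [7] z  {0,1}  => 0  2->0 ok
  [8] w  {2}  => 2  0->2 ok
  [9] y  {3}  => 3  2->3 ok
  [10] z  {0,1}  => 0  3->0 ok
  [11] y  {3}  => 3  0->3 ok
  [12] w  {2}  => 2  3->2 ok
  [13] z  {0,1}  => 1  2->1 ok
  [14] z  {0,1}  => 1  1->1 ok
  [15] w  {2}  => 2  1->2 ok

0,1,0,0,3,1,2,0,2,3,0,3,2,1,1,2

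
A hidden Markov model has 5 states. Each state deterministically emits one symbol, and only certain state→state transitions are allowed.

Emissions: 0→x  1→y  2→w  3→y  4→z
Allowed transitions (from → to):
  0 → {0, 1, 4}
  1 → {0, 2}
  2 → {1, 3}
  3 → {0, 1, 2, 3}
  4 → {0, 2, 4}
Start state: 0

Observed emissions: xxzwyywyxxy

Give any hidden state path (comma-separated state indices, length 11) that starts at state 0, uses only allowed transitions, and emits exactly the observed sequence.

  0: obs=x cand={0} pick 0 [start]
  1: obs=x cand={0} pick 0 [0->0 ok]
  2: obs=z cand={4} pick 4 [0->4 ok]
  3: obs=w cand={2} pick 2 [4->2 ok]
  4: obs=y cand={1,3} pick 3 [2->3 ok]
  5: obs=y cand={1,3} pick 3 [3->3 ok]
  6: obs=w cand={2} pick 2 [3->2 ok]
  7: obs=y cand={1,3} pick 3 [2->3 ok]
  8: obs=x cand={0} pick 0 [3->0 ok]
  9: obs=x cand={0} pick 0 [0->0 ok]
  10: obs=y cand={1,3} pick 1 [0->1 ok]

0,0,4,2,3,3,2,3,0,0,1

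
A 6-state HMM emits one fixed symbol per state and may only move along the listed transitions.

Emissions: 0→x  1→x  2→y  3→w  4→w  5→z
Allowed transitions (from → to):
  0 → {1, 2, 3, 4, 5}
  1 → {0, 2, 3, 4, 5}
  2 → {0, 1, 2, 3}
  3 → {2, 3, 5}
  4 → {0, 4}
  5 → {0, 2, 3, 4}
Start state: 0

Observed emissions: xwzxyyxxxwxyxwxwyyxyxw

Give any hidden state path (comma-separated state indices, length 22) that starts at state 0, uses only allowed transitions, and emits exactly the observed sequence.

0,3,5,0,2,2,0,1,0,4,0,2,0,4,0,3,2,2,0,2,1,4

  pos 0: x in {0,1}, choose 0; start
  pos 1: w in {3,4}, choose 3; 0->3 ok
  pos 2: z in {5}, choose 5; 3->5 ok
  pos 3: x in {0,1}, choose 0; 5->0 ok
  pos 4: y in {2}, choose 2; 0->2 ok
  pos 5: y in {2}, choose 2; 2->2 ok
  pos 6: x in {0,1}, choose 0; 2->0 ok
  pos 7: x in {0,1}, choose 1; 0->1 ok
  pos 8: x in {0,1}, choose 0; 1->0 ok
  pos 9: w in {3,4}, choose 4; 0->4 ok
  pos 10: x in {0,1}, choose 0; 4->0 ok
  pos 11: y in {2}, choose 2; 0->2 ok
  pos 12: x in {0,1}, choose 0; 2->0 ok
  pos 13: w in {3,4}, choose 4; 0->4 ok
  pos 14: x in {0,1}, choose 0; 4->0 ok
  pos 15: w in {3,4}, choose 3; 0->3 ok
  pos 16: y in {2}, choose 2; 3->2 ok
  pos 17: y in {2}, choose 2; 2->2 ok
  pos 18: x in {0,1}, choose 0; 2->0 ok
  pos 19: y in {2}, choose 2; 0->2 ok
  pos 20: x in {0,1}, choose 1; 2->1 ok
  pos 21: w in {3,4}, choose 4; 1->4 ok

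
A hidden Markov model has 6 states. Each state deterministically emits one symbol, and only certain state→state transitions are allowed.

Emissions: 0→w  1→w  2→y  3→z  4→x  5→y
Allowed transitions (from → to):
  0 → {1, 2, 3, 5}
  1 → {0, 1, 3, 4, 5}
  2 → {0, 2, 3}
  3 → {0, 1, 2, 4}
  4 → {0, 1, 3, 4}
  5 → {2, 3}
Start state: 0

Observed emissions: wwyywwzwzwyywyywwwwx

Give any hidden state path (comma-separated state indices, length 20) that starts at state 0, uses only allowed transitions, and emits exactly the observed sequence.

0,1,5,2,0,1,3,1,3,0,5,2,0,5,2,0,1,1,1,4

  [0] w  {0,1}  => 0  start
  [1] w  {0,1}  => 1  0->1 ok
  [2] y  {2,5}  => 5  1->5 ok
  [3] y  {2,5}  => 2  5->2 ok
  [4] w  {0,1}  => 0  2->0 ok
  [5] w  {0,1}  => 1  0->1 ok
  [6] z  {3}  => 3  1->3 ok
  [7] w  {0,1}  => 1  3->1 ok
  [8] z  {3}  => 3  1->3 ok
  [9] w  {0,1}  => 0  3->0 ok
  [10] y  {2,5}  => 5  0->5 ok
  [11] y  {2,5}  => 2  5->2 ok
  [12] w  {0,1}  => 0  2->0 ok
  [13] y  {2,5}  => 5  0->5 ok
  [14] y  {2,5}  => 2  5->2 ok
  [15] w  {0,1}  => 0  2->0 ok
  [16] w  {0,1}  => 1  0->1 ok
  [17] w  {0,1}  => 1  1->1 ok
  [18] w  {0,1}  => 1  1->1 ok
  [19] x  {4}  => 4  1->4 ok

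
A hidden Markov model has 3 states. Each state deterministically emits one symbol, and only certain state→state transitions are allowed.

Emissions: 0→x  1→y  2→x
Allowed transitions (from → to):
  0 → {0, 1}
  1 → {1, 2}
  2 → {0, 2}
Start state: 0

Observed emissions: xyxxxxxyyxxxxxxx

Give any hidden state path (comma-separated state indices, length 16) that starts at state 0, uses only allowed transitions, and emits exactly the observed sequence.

  0: obs=x cand={0,2} pick 0 [start]
  1: obs=y cand={1} pick 1 [0->1 ok]
  2: obs=x cand={0,2} pick 2 [1->2 ok]
  3: obs=x cand={0,2} pick 0 [2->0 ok]
  4: obs=x cand={0,2} pick 0 [0->0 ok]
  5: obs=x cand={0,2} pick 0 [0->0 ok]
  6: obs=x cand={0,2} pick 0 [0->0 ok]
  7: obs=y cand={1} pick 1 [0->1 ok]
  8: obs=y cand={1} pick 1 [1->1 ok]
  9: obs=x cand={0,2} pick 2 [1->2 ok]
  10: obs=x cand={0,2} pick 2 [2->2 ok]
  11: obs=x cand={0,2} pick 2 [2->2 ok]
  12: obs=x cand={0,2} pick 2 [2->2 ok]
  13: obs=x cand={0,2} pick 2 [2->2 ok]
  14: obs=x cand={0,2} pick 2 [2->2 ok]
  15: obs=x cand={0,2} pick 0 [2->0 ok]

0,1,2,0,0,0,0,1,1,2,2,2,2,2,2,0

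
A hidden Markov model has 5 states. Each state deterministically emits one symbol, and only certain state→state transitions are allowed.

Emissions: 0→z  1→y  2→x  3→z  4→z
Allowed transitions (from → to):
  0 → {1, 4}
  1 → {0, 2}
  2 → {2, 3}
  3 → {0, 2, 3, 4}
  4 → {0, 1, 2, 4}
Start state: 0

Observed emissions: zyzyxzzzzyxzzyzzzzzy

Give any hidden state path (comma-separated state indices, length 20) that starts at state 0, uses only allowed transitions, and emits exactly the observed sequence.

  [0] z  {0,3,4}  => 0  start
  [1] y  {1}  => 1  0->1 ok
  [2] z  {0,3,4}  => 0  1->0 ok
  [3] y  {1}  => 1  0->1 ok
  [4] x  {2}  => 2  1->2 ok
  [5] z  {0,3,4}  => 3  2->3 ok
  [6] z  {0,3,4}  => 3  3->3 ok
  [7] z  {0,3,4}  => 4  3->4 ok
  [8] z  {0,3,4}  => 4  4->4 ok
  [9] y  {1}  => 1  4->1 ok
  [10] x  {2}  => 2  1->2 ok
  [11] z  {0,3,4}  => 3  2->3 ok
  [12] z  {0,3,4}  => 4  3->4 ok
  [13] y  {1}  => 1  4->1 ok
  [14] z  {0,3,4}  => 0  1->0 ok
  [15] z  {0,3,4}  => 4  0->4 ok
  [16] z  {0,3,4}  => 4  4->4 ok
  [17] z  {0,3,4}  => 4  4->4 ok
  [18] z  {0,3,4}  => 0  4->0 ok
  [19] y  {1}  => 1  0->1 ok

0,1,0,1,2,3,3,4,4,1,2,3,4,1,0,4,4,4,0,1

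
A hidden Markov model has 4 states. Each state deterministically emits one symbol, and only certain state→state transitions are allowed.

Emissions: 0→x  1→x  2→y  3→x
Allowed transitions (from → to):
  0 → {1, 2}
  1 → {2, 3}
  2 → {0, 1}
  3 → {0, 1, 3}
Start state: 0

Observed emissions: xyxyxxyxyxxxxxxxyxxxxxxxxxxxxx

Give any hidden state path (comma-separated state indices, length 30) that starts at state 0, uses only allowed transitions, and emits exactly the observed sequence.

0,2,1,2,0,1,2,1,2,1,3,1,3,1,3,1,2,1,3,0,1,3,3,0,1,3,0,1,3,1

  0: obs=x cand={0,1,3} pick 0 [start]
  1: obs=y cand={2} pick 2 [0->2 ok]
  2: obs=x cand={0,1,3} pick 1 [2->1 ok]
  3: obs=y cand={2} pick 2 [1->2 ok]
  4: obs=x cand={0,1,3} pick 0 [2->0 ok]
  5: obs=x cand={0,1,3} pick 1 [0->1 ok]
  6: obs=y cand={2} pick 2 [1->2 ok]
  7: obs=x cand={0,1,3} pick 1 [2->1 ok]
  8: obs=y cand={2} pick 2 [1->2 ok]
  9: obs=x cand={0,1,3} pick 1 [2->1 ok]
  10: obs=x cand={0,1,3} pick 3 [1->3 ok]
  11: obs=x cand={0,1,3} pick 1 [3->1 ok]
  12: obs=x cand={0,1,3} pick 3 [1->3 ok]
  13: obs=x cand={0,1,3} pick 1 [3->1 ok]
  14: obs=x cand={0,1,3} pick 3 [1->3 ok]
  15: obs=x cand={0,1,3} pick 1 [3->1 ok]
  16: obs=y cand={2} pick 2 [1->2 ok]
  17: obs=x cand={0,1,3} pick 1 [2->1 ok]
  18: obs=x cand={0,1,3} pick 3 [1->3 ok]
  19: obs=x cand={0,1,3} pick 0 [3->0 ok]
  20: obs=x cand={0,1,3} pick 1 [0->1 ok]
  21: obs=x cand={0,1,3} pick 3 [1->3 ok]
  22: obs=x cand={0,1,3} pick 3 [3->3 ok]
  23: obs=x cand={0,1,3} pick 0 [3->0 ok]
  24: obs=x cand={0,1,3} pick 1 [0->1 ok]
  25: obs=x cand={0,1,3} pick 3 [1->3 ok]
  26: obs=x cand={0,1,3} pick 0 [3->0 ok]
  27: obs=x cand={0,1,3} pick 1 [0->1 ok]
  28: obs=x cand={0,1,3} pick 3 [1->3 ok]
  29: obs=x cand={0,1,3} pick 1 [3->1 ok]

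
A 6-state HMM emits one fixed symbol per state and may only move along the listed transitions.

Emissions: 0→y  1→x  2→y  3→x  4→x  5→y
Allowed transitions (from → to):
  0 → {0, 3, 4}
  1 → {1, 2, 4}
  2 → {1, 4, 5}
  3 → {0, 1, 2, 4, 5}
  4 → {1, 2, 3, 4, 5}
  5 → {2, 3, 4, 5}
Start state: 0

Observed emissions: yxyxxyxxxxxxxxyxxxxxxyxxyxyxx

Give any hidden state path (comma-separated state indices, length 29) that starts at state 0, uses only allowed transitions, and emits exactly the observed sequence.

0,4,5,3,1,2,4,4,3,1,1,1,4,3,5,3,1,1,1,1,1,2,4,1,2,4,2,1,1

  [0] y  {0,2,5}  => 0  start
  [1] x  {1,3,4}  => 4  0->4 ok
  [2] y  {0,2,5}  => 5  4->5 ok
  [3] x  {1,3,4}  => 3  5->3 ok
  [4] x  {1,3,4}  => 1  3->1 ok
  [5] y  {0,2,5}  => 2  1->2 ok
  [6] x  {1,3,4}  => 4  2->4 ok
  [7] x  {1,3,4}  => 4  4->4 ok
  [8] x  {1,3,4}  => 3  4->3 ok
  [9] x  {1,3,4}  => 1  3->1 ok
  [10] x  {1,3,4}  => 1  1->1 ok
  [11] x  {1,3,4}  => 1  1->1 ok
  [12] x  {1,3,4}  => 4  1->4 ok
  [13] x  {1,3,4}  => 3  4->3 ok
  [14] y  {0,2,5}  => 5  3->5 ok
  [15] x  {1,3,4}  => 3  5->3 ok
  [16] x  {1,3,4}  => 1  3->1 ok
  [17] x  {1,3,4}  => 1  1->1 ok
  [18] x  {1,3,4}  => 1  1->1 ok
  [19] x  {1,3,4}  => 1  1->1 ok
  [20] x  {1,3,4}  => 1  1->1 ok
  [21] y  {0,2,5}  => 2  1->2 ok
  [22] x  {1,3,4}  => 4  2->4 ok
  [23] x  {1,3,4}  => 1  4->1 ok
  [24] y  {0,2,5}  => 2  1->2 ok
  [25] x  {1,3,4}  => 4  2->4 ok
  [26] y  {0,2,5}  => 2  4->2 ok
  [27] x  {1,3,4}  => 1  2->1 ok
  [28] x  {1,3,4}  => 1  1->1 ok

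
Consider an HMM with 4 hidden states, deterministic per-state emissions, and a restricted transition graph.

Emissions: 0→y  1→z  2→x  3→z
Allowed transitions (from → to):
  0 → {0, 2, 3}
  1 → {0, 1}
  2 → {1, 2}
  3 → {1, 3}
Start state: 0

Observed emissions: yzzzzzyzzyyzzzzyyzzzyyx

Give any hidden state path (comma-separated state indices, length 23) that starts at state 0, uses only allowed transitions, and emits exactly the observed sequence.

0,3,3,3,3,1,0,3,1,0,0,3,1,1,1,0,0,3,1,1,0,0,2

  [0] y  {0}  => 0  start
  [1] z  {1,3}  => 3  0->3 ok
  [2] z  {1,3}  => 3  3->3 ok
  [3] z  {1,3}  => 3  3->3 ok
  [4] z  {1,3}  => 3  3->3 ok
  [5] z  {1,3}  => 1  3->1 ok
  [6] y  {0}  => 0  1->0 ok
  [7] z  {1,3}  => 3  0->3 ok
  [8] z  {1,3}  => 1  3->1 ok
  [9] y  {0}  => 0  1->0 ok
  [10] y  {0}  => 0  0->0 ok
  [11] z  {1,3}  => 3  0->3 ok
  [12] z  {1,3}  => 1  3->1 ok
  [13] z  {1,3}  => 1  1->1 ok
  [14] z  {1,3}  => 1  1->1 ok
  [15] y  {0}  => 0  1->0 ok
  [16] y  {0}  => 0  0->0 ok
  [17] z  {1,3}  => 3  0->3 ok
  [18] z  {1,3}  => 1  3->1 ok
  [19] z  {1,3}  => 1  1->1 ok
  [20] y  {0}  => 0  1->0 ok
  [21] y  {0}  => 0  0->0 ok
  [22] x  {2}  => 2  0->2 ok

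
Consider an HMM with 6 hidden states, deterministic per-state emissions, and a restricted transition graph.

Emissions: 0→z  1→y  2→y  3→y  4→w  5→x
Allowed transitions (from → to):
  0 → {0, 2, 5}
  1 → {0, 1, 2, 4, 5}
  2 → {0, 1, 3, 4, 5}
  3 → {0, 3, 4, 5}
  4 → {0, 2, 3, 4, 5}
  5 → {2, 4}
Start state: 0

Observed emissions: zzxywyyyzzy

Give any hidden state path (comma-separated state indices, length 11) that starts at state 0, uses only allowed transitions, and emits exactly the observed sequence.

0,0,5,2,4,2,1,1,0,0,2

  pos 0: z in {0}, choose 0; start
  pos 1: z in {0}, choose 0; 0->0 ok
  pos 2: x in {5}, choose 5; 0->5 ok
  pos 3: y in {1,2,3}, choose 2; 5->2 ok
  pos 4: w in {4}, choose 4; 2->4 ok
  pos 5: y in {1,2,3}, choose 2; 4->2 ok
  pos 6: y in {1,2,3}, choose 1; 2->1 ok
  pos 7: y in {1,2,3}, choose 1; 1->1 ok
  pos 8: z in {0}, choose 0; 1->0 ok
  pos 9: z in {0}, choose 0; 0->0 ok
  pos 10: y in {1,2,3}, choose 2; 0->2 ok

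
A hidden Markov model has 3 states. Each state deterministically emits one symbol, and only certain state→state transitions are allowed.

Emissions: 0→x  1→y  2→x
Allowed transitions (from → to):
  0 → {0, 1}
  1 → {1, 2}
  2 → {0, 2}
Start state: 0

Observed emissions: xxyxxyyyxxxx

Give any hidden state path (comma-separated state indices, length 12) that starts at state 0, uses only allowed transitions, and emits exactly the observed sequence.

  0: obs=x cand={0,2} pick 0 [start]
  1: obs=x cand={0,2} pick 0 [0->0 ok]
  2: obs=y cand={1} pick 1 [0->1 ok]
  3: obs=x cand={0,2} pick 2 [1->2 ok]
  4: obs=x cand={0,2} pick 0 [2->0 ok]
  5: obs=y cand={1} pick 1 [0->1 ok]
  6: obs=y cand={1} pick 1 [1->1 ok]
  7: obs=y cand={1} pick 1 [1->1 ok]
  8: obs=x cand={0,2} pick 2 [1->2 ok]
  9: obs=x cand={0,2} pick 2 [2->2 ok]
  10: obs=x cand={0,2} pick 2 [2->2 ok]
  11: obs=x cand={0,2} pick 0 [2->0 ok]

0,0,1,2,0,1,1,1,2,2,2,0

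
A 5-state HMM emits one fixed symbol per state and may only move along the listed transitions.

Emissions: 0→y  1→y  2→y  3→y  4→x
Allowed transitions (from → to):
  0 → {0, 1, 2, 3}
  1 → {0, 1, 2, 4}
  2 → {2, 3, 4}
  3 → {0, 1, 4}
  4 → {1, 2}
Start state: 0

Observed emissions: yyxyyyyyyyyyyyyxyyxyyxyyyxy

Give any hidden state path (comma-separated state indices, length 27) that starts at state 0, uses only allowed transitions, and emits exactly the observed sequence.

  0: obs=y cand={0,1,2,3} pick 0 [start]
  1: obs=y cand={0,1,2,3} pick 1 [0->1 ok]
  2: obs=x cand={4} pick 4 [1->4 ok]
  3: obs=y cand={0,1,2,3} pick 1 [4->1 ok]
  4: obs=y cand={0,1,2,3} pick 0 [1->0 ok]
  5: obs=y cand={0,1,2,3} pick 3 [0->3 ok]
  6: obs=y cand={0,1,2,3} pick 1 [3->1 ok]
  7: obs=y cand={0,1,2,3} pick 0 [1->0 ok]
  8: obs=y cand={0,1,2,3} pick 2 [0->2 ok]
  9: obs=y cand={0,1,2,3} pick 2 [2->2 ok]
  10: obs=y cand={0,1,2,3} pick 3 [2->3 ok]
  11: obs=y cand={0,1,2,3} pick 0 [3->0 ok]
  12: obs=y cand={0,1,2,3} pick 2 [0->2 ok]
  13: obs=y cand={0,1,2,3} pick 3 [2->3 ok]
  14: obs=y cand={0,1,2,3} pick 1 [3->1 ok]
  15: obs=x cand={4} pick 4 [1->4 ok]
  16: obs=y cand={0,1,2,3} pick 1 [4->1 ok]
  17: obs=y cand={0,1,2,3} pick 2 [1->2 ok]
  18: obs=x cand={4} pick 4 [2->4 ok]
  19: obs=y cand={0,1,2,3} pick 2 [4->2 ok]
  20: obs=y cand={0,1,2,3} pick 2 [2->2 ok]
  21: obs=x cand={4} pick 4 [2->4 ok]
  22: obs=y cand={0,1,2,3} pick 2 [4->2 ok]
  23: obs=y cand={0,1,2,3} pick 2 [2->2 ok]
  24: obs=y cand={0,1,2,3} pick 3 [2->3 ok]
  25: obs=x cand={4} pick 4 [3->4 ok]
  26: obs=y cand={0,1,2,3} pick 2 [4->2 ok]

0,1,4,1,0,3,1,0,2,2,3,0,2,3,1,4,1,2,4,2,2,4,2,2,3,4,2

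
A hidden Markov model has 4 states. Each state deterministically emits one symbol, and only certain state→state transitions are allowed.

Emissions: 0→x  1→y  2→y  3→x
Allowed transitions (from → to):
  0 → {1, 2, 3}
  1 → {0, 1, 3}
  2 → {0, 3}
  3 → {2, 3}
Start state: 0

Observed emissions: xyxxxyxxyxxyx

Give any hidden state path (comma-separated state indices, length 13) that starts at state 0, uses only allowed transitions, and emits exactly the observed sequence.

  pos 0: x in {0,3}, choose 0; start
  pos 1: y in {1,2}, choose 1; 0->1 ok
  pos 2: x in {0,3}, choose 3; 1->3 ok
  pos 3: x in {0,3}, choose 3; 3->3 ok
  pos 4: x in {0,3}, choose 3; 3->3 ok
  pos 5: y in {1,2}, choose 2; 3->2 ok
  pos 6: x in {0,3}, choose 0; 2->0 ok
  pos 7: x in {0,3}, choose 3; 0->3 ok
  pos 8: y in {1,2}, choose 2; 3->2 ok
  pos 9: x in {0,3}, choose 0; 2->0 ok
  pos 10: x in {0,3}, choose 3; 0->3 ok
  pos 11: y in {1,2}, choose 2; 3->2 ok
  pos 12: x in {0,3}, choose 0; 2->0 ok

0,1,3,3,3,2,0,3,2,0,3,2,0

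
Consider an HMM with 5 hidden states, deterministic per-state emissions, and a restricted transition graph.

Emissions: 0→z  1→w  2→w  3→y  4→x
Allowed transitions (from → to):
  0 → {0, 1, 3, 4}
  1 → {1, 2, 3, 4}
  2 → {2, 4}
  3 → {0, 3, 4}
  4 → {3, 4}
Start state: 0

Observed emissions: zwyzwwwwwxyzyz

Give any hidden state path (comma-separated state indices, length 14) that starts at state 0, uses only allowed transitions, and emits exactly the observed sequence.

  pos 0: z in {0}, choose 0; start
  pos 1: w in {1,2}, choose 1; 0->1 ok
  pos 2: y in {3}, choose 3; 1->3 ok
  pos 3: z in {0}, choose 0; 3->0 ok
  pos 4: w in {1,2}, choose 1; 0->1 ok
  pos 5: w in {1,2}, choose 1; 1->1 ok
  pos 6: w in {1,2}, choose 1; 1->1 ok
  pos 7: w in {1,2}, choose 1; 1->1 ok
  pos 8: w in {1,2}, choose 1; 1->1 ok
  pos 9: x in {4}, choose 4; 1->4 ok
  pos 10: y in {3}, choose 3; 4->3 ok
  pos 11: z in {0}, choose 0; 3->0 ok
  pos 12: y in {3}, choose 3; 0->3 ok
  pos 13: z in {0}, choose 0; 3->0 ok

0,1,3,0,1,1,1,1,1,4,3,0,3,0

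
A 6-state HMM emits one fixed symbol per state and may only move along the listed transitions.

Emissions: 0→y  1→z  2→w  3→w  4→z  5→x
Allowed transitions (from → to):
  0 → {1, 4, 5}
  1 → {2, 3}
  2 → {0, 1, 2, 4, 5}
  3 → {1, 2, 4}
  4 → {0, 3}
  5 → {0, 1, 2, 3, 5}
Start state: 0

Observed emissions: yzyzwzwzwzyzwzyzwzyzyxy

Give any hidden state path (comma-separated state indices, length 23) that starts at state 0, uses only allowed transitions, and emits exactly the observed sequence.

  pos 0: y in {0}, choose 0; start
  pos 1: z in {1,4}, choose 4; 0->4 ok
  pos 2: y in {0}, choose 0; 4->0 ok
  pos 3: z in {1,4}, choose 4; 0->4 ok
  pos 4: w in {2,3}, choose 3; 4->3 ok
  pos 5: z in {1,4}, choose 4; 3->4 ok
  pos 6: w in {2,3}, choose 3; 4->3 ok
  pos 7: z in {1,4}, choose 1; 3->1 ok
  pos 8: w in {2,3}, choose 3; 1->3 ok
  pos 9: z in {1,4}, choose 4; 3->4 ok
  pos 10: y in {0}, choose 0; 4->0 ok
  pos 11: z in {1,4}, choose 1; 0->1 ok
  pos 12: w in {2,3}, choose 2; 1->2 ok
  pos 13: z in {1,4}, choose 4; 2->4 ok
  pos 14: y in {0}, choose 0; 4->0 ok
  pos 15: z in {1,4}, choose 1; 0->1 ok
  pos 16: w in {2,3}, choose 3; 1->3 ok
  pos 17: z in {1,4}, choose 4; 3->4 ok
  pos 18: y in {0}, choose 0; 4->0 ok
  pos 19: z in {1,4}, choose 4; 0->4 ok
  pos 20: y in {0}, choose 0; 4->0 ok
  pos 21: x in {5}, choose 5; 0->5 ok
  pos 22: y in {0}, choose 0; 5->0 ok

0,4,0,4,3,4,3,1,3,4,0,1,2,4,0,1,3,4,0,4,0,5,0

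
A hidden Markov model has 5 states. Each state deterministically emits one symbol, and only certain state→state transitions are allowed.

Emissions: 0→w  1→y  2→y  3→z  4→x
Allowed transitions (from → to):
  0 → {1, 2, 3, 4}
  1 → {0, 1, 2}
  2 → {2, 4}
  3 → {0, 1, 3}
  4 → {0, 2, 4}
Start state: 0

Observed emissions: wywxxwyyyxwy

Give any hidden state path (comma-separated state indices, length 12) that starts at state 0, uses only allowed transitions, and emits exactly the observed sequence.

  [0] w  {0}  => 0  start
  [1] y  {1,2}  => 1  0->1 ok
  [2] w  {0}  => 0  1->0 ok
  [3] x  {4}  => 4  0->4 ok
  [4] x  {4}  => 4  4->4 ok
  [5] w  {0}  => 0  4->0 ok
  [6] y  {1,2}  => 1  0->1 ok
  [7] y  {1,2}  => 2  1->2 ok
  [8] y  {1,2}  => 2  2->2 ok
  [9] x  {4}  => 4  2->4 ok
  [10] w  {0}  => 0  4->0 ok
  [11] y  {1,2}  => 1  0->1 ok

0,1,0,4,4,0,1,2,2,4,0,1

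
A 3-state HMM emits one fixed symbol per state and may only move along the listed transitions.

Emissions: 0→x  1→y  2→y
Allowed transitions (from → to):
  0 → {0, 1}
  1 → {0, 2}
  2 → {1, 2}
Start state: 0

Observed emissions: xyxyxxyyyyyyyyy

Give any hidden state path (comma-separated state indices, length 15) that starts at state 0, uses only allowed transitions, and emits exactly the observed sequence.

0,1,0,1,0,0,1,2,1,2,1,2,2,2,2

  [0] x  {0}  => 0  start
  [1] y  {1,2}  => 1  0->1 ok
  [2] x  {0}  => 0  1->0 ok
  [3] y  {1,2}  => 1  0->1 ok
  [4] x  {0}  => 0  1->0 ok
  [5] x  {0}  => 0  0->0 ok
  [6] y  {1,2}  => 1  0->1 ok
  [7] y  {1,2}  => 2  1->2 ok
  [8] y  {1,2}  => 1  2->1 ok
  [9] y  {1,2}  => 2  1->2 ok
  [10] y  {1,2}  => 1  2->1 ok
  [11] y  {1,2}  => 2  1->2 ok
  [12] y  {1,2}  => 2  2->2 ok
  [13] y  {1,2}  => 2  2->2 ok
  [14] y  {1,2}  => 2  2->2 ok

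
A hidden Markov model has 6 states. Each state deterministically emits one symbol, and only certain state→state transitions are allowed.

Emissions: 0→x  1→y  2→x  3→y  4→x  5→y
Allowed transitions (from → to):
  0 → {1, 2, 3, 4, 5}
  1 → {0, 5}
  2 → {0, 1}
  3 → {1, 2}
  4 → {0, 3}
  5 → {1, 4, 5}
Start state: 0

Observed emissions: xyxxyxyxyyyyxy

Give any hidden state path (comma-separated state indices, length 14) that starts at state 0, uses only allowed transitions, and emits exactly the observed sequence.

0,1,0,4,3,2,1,0,3,1,5,1,0,3

  pos 0: x in {0,2,4}, choose 0; start
  pos 1: y in {1,3,5}, choose 1; 0->1 ok
  pos 2: x in {0,2,4}, choose 0; 1->0 ok
  pos 3: x in {0,2,4}, choose 4; 0->4 ok
  pos 4: y in {1,3,5}, choose 3; 4->3 ok
  pos 5: x in {0,2,4}, choose 2; 3->2 ok
  pos 6: y in {1,3,5}, choose 1; 2->1 ok
  pos 7: x in {0,2,4}, choose 0; 1->0 ok
  pos 8: y in {1,3,5}, choose 3; 0->3 ok
  pos 9: y in {1,3,5}, choose 1; 3->1 ok
  pos 10: y in {1,3,5}, choose 5; 1->5 ok
  pos 11: y in {1,3,5}, choose 1; 5->1 ok
  pos 12: x in {0,2,4}, choose 0; 1->0 ok
  pos 13: y in {1,3,5}, choose 3; 0->3 ok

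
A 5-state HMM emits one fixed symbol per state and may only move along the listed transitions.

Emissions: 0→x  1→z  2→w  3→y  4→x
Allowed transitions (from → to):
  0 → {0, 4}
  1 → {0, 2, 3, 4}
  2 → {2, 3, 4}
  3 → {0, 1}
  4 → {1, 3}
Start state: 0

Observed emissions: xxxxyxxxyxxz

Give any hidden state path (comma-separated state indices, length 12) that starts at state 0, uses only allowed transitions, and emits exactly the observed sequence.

  t0 'x' -> {0,4}, take 0 (start)
  t1 'x' -> {0,4}, take 0 (0->0 ok)
  t2 'x' -> {0,4}, take 0 (0->0 ok)
  t3 'x' -> {0,4}, take 4 (0->4 ok)
  t4 'y' -> {3}, take 3 (4->3 ok)
  t5 'x' -> {0,4}, take 0 (3->0 ok)
  t6 'x' -> {0,4}, take 0 (0->0 ok)
  t7 'x' -> {0,4}, take 4 (0->4 ok)
  t8 'y' -> {3}, take 3 (4->3 ok)
  t9 'x' -> {0,4}, take 0 (3->0 ok)
  t10 'x' -> {0,4}, take 4 (0->4 ok)
  t11 'z' -> {1}, take 1 (4->1 ok)

0,0,0,4,3,0,0,4,3,0,4,1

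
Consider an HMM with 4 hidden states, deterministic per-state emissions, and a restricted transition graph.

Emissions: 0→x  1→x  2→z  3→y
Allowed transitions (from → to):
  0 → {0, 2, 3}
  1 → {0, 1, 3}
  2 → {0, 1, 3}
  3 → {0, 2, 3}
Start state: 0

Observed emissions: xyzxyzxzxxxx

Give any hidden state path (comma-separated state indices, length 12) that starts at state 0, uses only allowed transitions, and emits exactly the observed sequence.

0,3,2,1,3,2,0,2,1,1,1,0

  t0 'x' -> {0,1}, take 0 (start)
  t1 'y' -> {3}, take 3 (0->3 ok)
  t2 'z' -> {2}, take 2 (3->2 ok)
  t3 'x' -> {0,1}, take 1 (2->1 ok)
  t4 'y' -> {3}, take 3 (1->3 ok)
  t5 'z' -> {2}, take 2 (3->2 ok)
  t6 'x' -> {0,1}, take 0 (2->0 ok)
  t7 'z' -> {2}, take 2 (0->2 ok)
  t8 'x' -> {0,1}, take 1 (2->1 ok)
  t9 'x' -> {0,1}, take 1 (1->1 ok)
  t10 'x' -> {0,1}, take 1 (1->1 ok)
  t11 'x' -> {0,1}, take 0 (1->0 ok)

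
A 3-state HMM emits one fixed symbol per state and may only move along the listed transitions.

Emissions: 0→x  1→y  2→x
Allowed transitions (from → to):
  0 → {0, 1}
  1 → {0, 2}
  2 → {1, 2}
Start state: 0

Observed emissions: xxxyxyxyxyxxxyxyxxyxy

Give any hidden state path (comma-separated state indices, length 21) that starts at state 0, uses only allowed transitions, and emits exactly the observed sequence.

0,0,0,1,0,1,2,1,0,1,2,2,2,1,2,1,0,0,1,2,1

  pos 0: x in {0,2}, choose 0; start
  pos 1: x in {0,2}, choose 0; 0->0 ok
  pos 2: x in {0,2}, choose 0; 0->0 ok
  pos 3: y in {1}, choose 1; 0->1 ok
  pos 4: x in {0,2}, choose 0; 1->0 ok
  pos 5: y in {1}, choose 1; 0->1 ok
  pos 6: x in {0,2}, choose 2; 1->2 ok
  pos 7: y in {1}, choose 1; 2->1 ok
  pos 8: x in {0,2}, choose 0; 1->0 ok
  pos 9: y in {1}, choose 1; 0->1 ok
  pos 10: x in {0,2}, choose 2; 1->2 ok
  pos 11: x in {0,2}, choose 2; 2->2 ok
  pos 12: x in {0,2}, choose 2; 2->2 ok
  pos 13: y in {1}, choose 1; 2->1 ok
  pos 14: x in {0,2}, choose 2; 1->2 ok
  pos 15: y in {1}, choose 1; 2->1 ok
  pos 16: x in {0,2}, choose 0; 1->0 ok
  pos 17: x in {0,2}, choose 0; 0->0 ok
  pos 18: y in {1}, choose 1; 0->1 ok
  pos 19: x in {0,2}, choose 2; 1->2 ok
  pos 20: y in {1}, choose 1; 2->1 ok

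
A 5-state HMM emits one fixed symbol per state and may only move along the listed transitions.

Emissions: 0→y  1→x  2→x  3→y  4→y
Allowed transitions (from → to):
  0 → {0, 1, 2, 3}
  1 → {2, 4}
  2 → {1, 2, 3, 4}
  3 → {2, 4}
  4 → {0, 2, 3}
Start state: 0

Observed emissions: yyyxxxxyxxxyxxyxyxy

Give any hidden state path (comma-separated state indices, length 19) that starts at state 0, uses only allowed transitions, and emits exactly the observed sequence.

0,3,4,2,1,2,2,3,2,2,1,4,2,2,3,2,4,2,3

  pos 0: y in {0,3,4}, choose 0; start
  pos 1: y in {0,3,4}, choose 3; 0->3 ok
  pos 2: y in {0,3,4}, choose 4; 3->4 ok
  pos 3: x in {1,2}, choose 2; 4->2 ok
  pos 4: x in {1,2}, choose 1; 2->1 ok
  pos 5: x in {1,2}, choose 2; 1->2 ok
  pos 6: x in {1,2}, choose 2; 2->2 ok
  pos 7: y in {0,3,4}, choose 3; 2->3 ok
  pos 8: x in {1,2}, choose 2; 3->2 ok
  pos 9: x in {1,2}, choose 2; 2->2 ok
  pos 10: x in {1,2}, choose 1; 2->1 ok
  pos 11: y in {0,3,4}, choose 4; 1->4 ok
  pos 12: x in {1,2}, choose 2; 4->2 ok
  pos 13: x in {1,2}, choose 2; 2->2 ok
  pos 14: y in {0,3,4}, choose 3; 2->3 ok
  pos 15: x in {1,2}, choose 2; 3->2 ok
  pos 16: y in {0,3,4}, choose 4; 2->4 ok
  pos 17: x in {1,2}, choose 2; 4->2 ok
  pos 18: y in {0,3,4}, choose 3; 2->3 ok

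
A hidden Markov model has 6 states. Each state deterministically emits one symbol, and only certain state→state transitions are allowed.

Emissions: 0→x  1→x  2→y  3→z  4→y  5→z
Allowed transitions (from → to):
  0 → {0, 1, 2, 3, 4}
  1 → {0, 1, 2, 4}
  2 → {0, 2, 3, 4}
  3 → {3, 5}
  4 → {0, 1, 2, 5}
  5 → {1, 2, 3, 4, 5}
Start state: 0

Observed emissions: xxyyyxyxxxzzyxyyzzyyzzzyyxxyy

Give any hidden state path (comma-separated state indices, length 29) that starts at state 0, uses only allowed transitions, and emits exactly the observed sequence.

  0: obs=x cand={0,1} pick 0 [start]
  1: obs=x cand={0,1} pick 0 [0->0 ok]
  2: obs=y cand={2,4} pick 4 [0->4 ok]
  3: obs=y cand={2,4} pick 2 [4->2 ok]
  4: obs=y cand={2,4} pick 4 [2->4 ok]
  5: obs=x cand={0,1} pick 0 [4->0 ok]
  6: obs=y cand={2,4} pick 2 [0->2 ok]
  7: obs=x cand={0,1} pick 0 [2->0 ok]
  8: obs=x cand={0,1} pick 1 [0->1 ok]
  9: obs=x cand={0,1} pick 0 [1->0 ok]
  10: obs=z cand={3,5} pick 3 [0->3 ok]
  11: obs=z cand={3,5} pick 5 [3->5 ok]
  12: obs=y cand={2,4} pick 4 [5->4 ok]
  13: obs=x cand={0,1} pick 0 [4->0 ok]
  14: obs=y cand={2,4} pick 2 [0->2 ok]
  15: obs=y cand={2,4} pick 2 [2->2 ok]
  16: obs=z cand={3,5} pick 3 [2->3 ok]
  17: obs=z cand={3,5} pick 5 [3->5 ok]
  18: obs=y cand={2,4} pick 4 [5->4 ok]
  19: obs=y cand={2,4} pick 2 [4->2 ok]
  20: obs=z cand={3,5} pick 3 [2->3 ok]
  21: obs=z cand={3,5} pick 5 [3->5 ok]
  22: obs=z cand={3,5} pick 5 [5->5 ok]
  23: obs=y cand={2,4} pick 2 [5->2 ok]
  24: obs=y cand={2,4} pick 4 [2->4 ok]
  25: obs=x cand={0,1} pick 1 [4->1 ok]
  26: obs=x cand={0,1} pick 0 [1->0 ok]
  27: obs=y cand={2,4} pick 2 [0->2 ok]
  28: obs=y cand={2,4} pick 2 [2->2 ok]

0,0,4,2,4,0,2,0,1,0,3,5,4,0,2,2,3,5,4,2,3,5,5,2,4,1,0,2,2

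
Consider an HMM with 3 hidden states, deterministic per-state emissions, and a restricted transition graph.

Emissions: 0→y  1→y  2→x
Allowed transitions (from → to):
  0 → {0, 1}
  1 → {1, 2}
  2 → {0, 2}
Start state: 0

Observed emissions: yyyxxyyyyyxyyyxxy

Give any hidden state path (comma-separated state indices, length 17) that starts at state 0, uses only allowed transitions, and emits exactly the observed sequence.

0,0,1,2,2,0,0,1,1,1,2,0,1,1,2,2,0

  [0] y  {0,1}  => 0  start
  [1] y  {0,1}  => 0  0->0 ok
  [2] y  {0,1}  => 1  0->1 ok
  [3] x  {2}  => 2  1->2 ok
  [4] x  {2}  => 2  2->2 ok
  [5] y  {0,1}  => 0  2->0 ok
  [6] y  {0,1}  => 0  0->0 ok
  [7] y  {0,1}  => 1  0->1 ok
  [8] y  {0,1}  => 1  1->1 ok
  [9] y  {0,1}  => 1  1->1 ok
  [10] x  {2}  => 2  1->2 ok
  [11] y  {0,1}  => 0  2->0 ok
  [12] y  {0,1}  => 1  0->1 ok
  [13] y  {0,1}  => 1  1->1 ok
  [14] x  {2}  => 2  1->2 ok
  [15] x  {2}  => 2  2->2 ok
  [16] y  {0,1}  => 0  2->0 ok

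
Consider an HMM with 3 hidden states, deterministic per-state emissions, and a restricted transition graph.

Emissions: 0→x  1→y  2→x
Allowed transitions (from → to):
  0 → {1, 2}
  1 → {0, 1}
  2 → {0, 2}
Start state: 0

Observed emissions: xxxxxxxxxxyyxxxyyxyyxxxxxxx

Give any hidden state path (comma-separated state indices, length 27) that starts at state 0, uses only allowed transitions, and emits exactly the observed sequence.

  pos 0: x in {0,2}, choose 0; start
  pos 1: x in {0,2}, choose 2; 0->2 ok
  pos 2: x in {0,2}, choose 0; 2->0 ok
  pos 3: x in {0,2}, choose 2; 0->2 ok
  pos 4: x in {0,2}, choose 0; 2->0 ok
  pos 5: x in {0,2}, choose 2; 0->2 ok
  pos 6: x in {0,2}, choose 2; 2->2 ok
  pos 7: x in {0,2}, choose 0; 2->0 ok
  pos 8: x in {0,2}, choose 2; 0->2 ok
  pos 9: x in {0,2}, choose 0; 2->0 ok
  pos 10: y in {1}, choose 1; 0->1 ok
  pos 11: y in {1}, choose 1; 1->1 ok
  pos 12: x in {0,2}, choose 0; 1->0 ok
  pos 13: x in {0,2}, choose 2; 0->2 ok
  pos 14: x in {0,2}, choose 0; 2->0 ok
  pos 15: y in {1}, choose 1; 0->1 ok
  pos 16: y in {1}, choose 1; 1->1 ok
  pos 17: x in {0,2}, choose 0; 1->0 ok
  pos 18: y in {1}, choose 1; 0->1 ok
  pos 19: y in {1}, choose 1; 1->1 ok
  pos 20: x in {0,2}, choose 0; 1->0 ok
  pos 21: x in {0,2}, choose 2; 0->2 ok
  pos 22: x in {0,2}, choose 2; 2->2 ok
  pos 23: x in {0,2}, choose 2; 2->2 ok
  pos 24: x in {0,2}, choose 0; 2->0 ok
  pos 25: x in {0,2}, choose 2; 0->2 ok
  pos 26: x in {0,2}, choose 0; 2->0 ok

0,2,0,2,0,2,2,0,2,0,1,1,0,2,0,1,1,0,1,1,0,2,2,2,0,2,0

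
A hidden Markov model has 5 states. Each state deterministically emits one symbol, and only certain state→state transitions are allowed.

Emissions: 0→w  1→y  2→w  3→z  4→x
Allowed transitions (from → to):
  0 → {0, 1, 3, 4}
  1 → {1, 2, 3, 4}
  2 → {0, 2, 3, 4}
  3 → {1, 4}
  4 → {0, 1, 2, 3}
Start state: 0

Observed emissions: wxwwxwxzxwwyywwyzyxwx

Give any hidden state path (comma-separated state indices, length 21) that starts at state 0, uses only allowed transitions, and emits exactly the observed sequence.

  t0 'w' -> {0,2}, take 0 (start)
  t1 'x' -> {4}, take 4 (0->4 ok)
  t2 'w' -> {0,2}, take 2 (4->2 ok)
  t3 'w' -> {0,2}, take 0 (2->0 ok)
  t4 'x' -> {4}, take 4 (0->4 ok)
  t5 'w' -> {0,2}, take 2 (4->2 ok)
  t6 'x' -> {4}, take 4 (2->4 ok)
  t7 'z' -> {3}, take 3 (4->3 ok)
  t8 'x' -> {4}, take 4 (3->4 ok)
  t9 'w' -> {0,2}, take 2 (4->2 ok)
  t10 'w' -> {0,2}, take 0 (2->0 ok)
  t11 'y' -> {1}, take 1 (0->1 ok)
  t12 'y' -> {1}, take 1 (1->1 ok)
  t13 'w' -> {0,2}, take 2 (1->2 ok)
  t14 'w' -> {0,2}, take 0 (2->0 ok)
  t15 'y' -> {1}, take 1 (0->1 ok)
  t16 'z' -> {3}, take 3 (1->3 ok)
  t17 'y' -> {1}, take 1 (3->1 ok)
  t18 'x' -> {4}, take 4 (1->4 ok)
  t19 'w' -> {0,2}, take 0 (4->0 ok)
  t20 'x' -> {4}, take 4 (0->4 ok)

0,4,2,0,4,2,4,3,4,2,0,1,1,2,0,1,3,1,4,0,4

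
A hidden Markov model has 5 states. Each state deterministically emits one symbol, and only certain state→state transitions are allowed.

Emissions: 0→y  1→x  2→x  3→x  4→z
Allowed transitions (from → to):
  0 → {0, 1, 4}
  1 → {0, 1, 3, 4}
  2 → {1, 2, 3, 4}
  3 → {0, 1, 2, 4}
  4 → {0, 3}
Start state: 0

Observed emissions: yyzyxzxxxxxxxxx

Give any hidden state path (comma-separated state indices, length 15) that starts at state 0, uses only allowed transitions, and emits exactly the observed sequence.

  t0 'y' -> {0}, take 0 (start)
  t1 'y' -> {0}, take 0 (0->0 ok)
  t2 'z' -> {4}, take 4 (0->4 ok)
  t3 'y' -> {0}, take 0 (4->0 ok)
  t4 'x' -> {1,2,3}, take 1 (0->1 ok)
  t5 'z' -> {4}, take 4 (1->4 ok)
  t6 'x' -> {1,2,3}, take 3 (4->3 ok)
  t7 'x' -> {1,2,3}, take 2 (3->2 ok)
  t8 'x' -> {1,2,3}, take 1 (2->1 ok)
  t9 'x' -> {1,2,3}, take 3 (1->3 ok)
  t10 'x' -> {1,2,3}, take 2 (3->2 ok)
  t11 'x' -> {1,2,3}, take 1 (2->1 ok)
  t12 'x' -> {1,2,3}, take 3 (1->3 ok)
  t13 'x' -> {1,2,3}, take 1 (3->1 ok)
  t14 'x' -> {1,2,3}, take 1 (1->1 ok)

0,0,4,0,1,4,3,2,1,3,2,1,3,1,1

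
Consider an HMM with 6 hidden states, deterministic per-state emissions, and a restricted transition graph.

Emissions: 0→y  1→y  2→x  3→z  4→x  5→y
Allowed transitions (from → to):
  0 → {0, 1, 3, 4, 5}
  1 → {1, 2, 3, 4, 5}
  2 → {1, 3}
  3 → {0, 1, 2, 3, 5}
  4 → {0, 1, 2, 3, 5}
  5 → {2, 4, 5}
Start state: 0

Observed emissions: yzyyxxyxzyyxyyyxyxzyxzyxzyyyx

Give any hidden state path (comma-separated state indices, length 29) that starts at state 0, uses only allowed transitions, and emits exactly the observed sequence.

  [0] y  {0,1,5}  => 0  start
  [1] z  {3}  => 3  0->3 ok
  [2] y  {0,1,5}  => 1  3->1 ok
  [3] y  {0,1,5}  => 1  1->1 ok
  [4] x  {2,4}  => 4  1->4 ok
  [5] x  {2,4}  => 2  4->2 ok
  [6] y  {0,1,5}  => 1  2->1 ok
  [7] x  {2,4}  => 4  1->4 ok
  [8] z  {3}  => 3  4->3 ok
  [9] y  {0,1,5}  => 1  3->1 ok
  [10] y  {0,1,5}  => 5  1->5 ok
  [11] x  {2,4}  => 4  5->4 ok
  [12] y  {0,1,5}  => 0  4->0 ok
  [13] y  {0,1,5}  => 5  0->5 ok
  [14] y  {0,1,5}  => 5  5->5 ok
  [15] x  {2,4}  => 4  5->4 ok
  [16] y  {0,1,5}  => 5  4->5 ok
  [17] x  {2,4}  => 2  5->2 ok
  [18] z  {3}  => 3  2->3 ok
  [19] y  {0,1,5}  => 0  3->0 ok
  [20] x  {2,4}  => 4  0->4 ok
  [21] z  {3}  => 3  4->3 ok
  [22] y  {0,1,5}  => 1  3->1 ok
  [23] x  {2,4}  => 2  1->2 ok
  [24] z  {3}  => 3  2->3 ok
  [25] y  {0,1,5}  => 5  3->5 ok
  [26] y  {0,1,5}  => 5  5->5 ok
  [27] y  {0,1,5}  => 5  5->5 ok
  [28] x  {2,4}  => 2  5->2 ok

0,3,1,1,4,2,1,4,3,1,5,4,0,5,5,4,5,2,3,0,4,3,1,2,3,5,5,5,2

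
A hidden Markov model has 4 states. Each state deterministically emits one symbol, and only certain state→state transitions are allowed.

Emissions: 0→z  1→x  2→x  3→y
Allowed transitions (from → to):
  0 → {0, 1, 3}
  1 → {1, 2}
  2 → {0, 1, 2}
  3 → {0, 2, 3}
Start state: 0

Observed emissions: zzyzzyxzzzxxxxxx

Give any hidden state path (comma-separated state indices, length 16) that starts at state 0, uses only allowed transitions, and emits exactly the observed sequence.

0,0,3,0,0,3,2,0,0,0,1,1,1,2,1,2

  t0 'z' -> {0}, take 0 (start)
  t1 'z' -> {0}, take 0 (0->0 ok)
  t2 'y' -> {3}, take 3 (0->3 ok)
  t3 'z' -> {0}, take 0 (3->0 ok)
  t4 'z' -> {0}, take 0 (0->0 ok)
  t5 'y' -> {3}, take 3 (0->3 ok)
  t6 'x' -> {1,2}, take 2 (3->2 ok)
  t7 'z' -> {0}, take 0 (2->0 ok)
  t8 'z' -> {0}, take 0 (0->0 ok)
  t9 'z' -> {0}, take 0 (0->0 ok)
  t10 'x' -> {1,2}, take 1 (0->1 ok)
  t11 'x' -> {1,2}, take 1 (1->1 ok)
  t12 'x' -> {1,2}, take 1 (1->1 ok)
  t13 'x' -> {1,2}, take 2 (1->2 ok)
  t14 'x' -> {1,2}, take 1 (2->1 ok)
  t15 'x' -> {1,2}, take 2 (1->2 ok)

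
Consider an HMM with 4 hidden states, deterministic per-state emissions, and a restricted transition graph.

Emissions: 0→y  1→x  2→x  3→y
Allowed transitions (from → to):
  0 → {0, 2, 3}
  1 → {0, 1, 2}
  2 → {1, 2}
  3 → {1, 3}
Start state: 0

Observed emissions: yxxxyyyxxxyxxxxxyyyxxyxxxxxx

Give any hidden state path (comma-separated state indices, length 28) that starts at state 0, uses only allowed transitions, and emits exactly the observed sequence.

0,2,1,1,0,0,3,1,1,1,0,2,2,2,2,1,0,3,3,1,1,0,2,2,1,2,1,2

  0: obs=y cand={0,3} pick 0 [start]
  1: obs=x cand={1,2} pick 2 [0->2 ok]
  2: obs=x cand={1,2} pick 1 [2->1 ok]
  3: obs=x cand={1,2} pick 1 [1->1 ok]
  4: obs=y cand={0,3} pick 0 [1->0 ok]
  5: obs=y cand={0,3} pick 0 [0->0 ok]
  6: obs=y cand={0,3} pick 3 [0->3 ok]
  7: obs=x cand={1,2} pick 1 [3->1 ok]
  8: obs=x cand={1,2} pick 1 [1->1 ok]
  9: obs=x cand={1,2} pick 1 [1->1 ok]
  10: obs=y cand={0,3} pick 0 [1->0 ok]
  11: obs=x cand={1,2} pick 2 [0->2 ok]
  12: obs=x cand={1,2} pick 2 [2->2 ok]
  13: obs=x cand={1,2} pick 2 [2->2 ok]
  14: obs=x cand={1,2} pick 2 [2->2 ok]
  15: obs=x cand={1,2} pick 1 [2->1 ok]
  16: obs=y cand={0,3} pick 0 [1->0 ok]
  17: obs=y cand={0,3} pick 3 [0->3 ok]
  18: obs=y cand={0,3} pick 3 [3->3 ok]
  19: obs=x cand={1,2} pick 1 [3->1 ok]
  20: obs=x cand={1,2} pick 1 [1->1 ok]
  21: obs=y cand={0,3} pick 0 [1->0 ok]
  22: obs=x cand={1,2} pick 2 [0->2 ok]
  23: obs=x cand={1,2} pick 2 [2->2 ok]
  24: obs=x cand={1,2} pick 1 [2->1 ok]
  25: obs=x cand={1,2} pick 2 [1->2 ok]
  26: obs=x cand={1,2} pick 1 [2->1 ok]
  27: obs=x cand={1,2} pick 2 [1->2 ok]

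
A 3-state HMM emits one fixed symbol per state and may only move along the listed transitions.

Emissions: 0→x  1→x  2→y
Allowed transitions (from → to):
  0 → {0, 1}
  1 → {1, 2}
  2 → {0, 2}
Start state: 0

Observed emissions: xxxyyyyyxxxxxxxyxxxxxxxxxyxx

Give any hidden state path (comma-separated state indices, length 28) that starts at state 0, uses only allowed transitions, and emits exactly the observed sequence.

0,1,1,2,2,2,2,2,0,1,1,1,1,1,1,2,0,0,0,0,0,0,1,1,1,2,0,1

  t0 'x' -> {0,1}, take 0 (start)
  t1 'x' -> {0,1}, take 1 (0->1 ok)
  t2 'x' -> {0,1}, take 1 (1->1 ok)
  t3 'y' -> {2}, take 2 (1->2 ok)
  t4 'y' -> {2}, take 2 (2->2 ok)
  t5 'y' -> {2}, take 2 (2->2 ok)
  t6 'y' -> {2}, take 2 (2->2 ok)
  t7 'y' -> {2}, take 2 (2->2 ok)
  t8 'x' -> {0,1}, take 0 (2->0 ok)
  t9 'x' -> {0,1}, take 1 (0->1 ok)
  t10 'x' -> {0,1}, take 1 (1->1 ok)
  t11 'x' -> {0,1}, take 1 (1->1 ok)
  t12 'x' -> {0,1}, take 1 (1->1 ok)
  t13 'x' -> {0,1}, take 1 (1->1 ok)
  t14 'x' -> {0,1}, take 1 (1->1 ok)
  t15 'y' -> {2}, take 2 (1->2 ok)
  t16 'x' -> {0,1}, take 0 (2->0 ok)
  t17 'x' -> {0,1}, take 0 (0->0 ok)
  t18 'x' -> {0,1}, take 0 (0->0 ok)
  t19 'x' -> {0,1}, take 0 (0->0 ok)
  t20 'x' -> {0,1}, take 0 (0->0 ok)
  t21 'x' -> {0,1}, take 0 (0->0 ok)
  t22 'x' -> {0,1}, take 1 (0->1 ok)
  t23 'x' -> {0,1}, take 1 (1->1 ok)
  t24 'x' -> {0,1}, take 1 (1->1 ok)
  t25 'y' -> {2}, take 2 (1->2 ok)
  t26 'x' -> {0,1}, take 0 (2->0 ok)
  t27 'x' -> {0,1}, take 1 (0->1 ok)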